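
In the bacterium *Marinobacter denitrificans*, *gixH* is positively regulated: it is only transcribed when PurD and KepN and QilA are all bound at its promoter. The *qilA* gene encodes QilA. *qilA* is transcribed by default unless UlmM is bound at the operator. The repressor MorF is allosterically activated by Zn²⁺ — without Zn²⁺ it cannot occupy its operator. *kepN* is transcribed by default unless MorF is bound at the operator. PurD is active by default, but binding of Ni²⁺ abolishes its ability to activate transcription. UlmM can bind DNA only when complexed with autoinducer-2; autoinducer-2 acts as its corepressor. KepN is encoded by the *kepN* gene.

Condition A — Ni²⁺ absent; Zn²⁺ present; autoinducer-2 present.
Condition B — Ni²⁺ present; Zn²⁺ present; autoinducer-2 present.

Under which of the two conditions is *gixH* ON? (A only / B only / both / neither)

Condition A:
Ni²⁺ is absent, so PurD is active.
Zn²⁺ is present, so MorF is active.
With repressor MorF bound, *kepN* is not transcribed.
So KepN is not produced.
Autoinducer-2 is present, so UlmM is active.
With repressor UlmM bound, *qilA* is not transcribed.
So QilA is not produced.
Required activator KepN is absent, so *gixH* is not transcribed.
→ *gixH* is OFF in A.
Condition B:
Ni²⁺ is present, so PurD is inactive.
Zn²⁺ is present, so MorF is active.
With repressor MorF bound, *kepN* is not transcribed.
So KepN is not produced.
Autoinducer-2 is present, so UlmM is active.
With repressor UlmM bound, *qilA* is not transcribed.
So QilA is not produced.
Required activator PurD is absent, so *gixH* is not transcribed.
→ *gixH* is OFF in B.

neither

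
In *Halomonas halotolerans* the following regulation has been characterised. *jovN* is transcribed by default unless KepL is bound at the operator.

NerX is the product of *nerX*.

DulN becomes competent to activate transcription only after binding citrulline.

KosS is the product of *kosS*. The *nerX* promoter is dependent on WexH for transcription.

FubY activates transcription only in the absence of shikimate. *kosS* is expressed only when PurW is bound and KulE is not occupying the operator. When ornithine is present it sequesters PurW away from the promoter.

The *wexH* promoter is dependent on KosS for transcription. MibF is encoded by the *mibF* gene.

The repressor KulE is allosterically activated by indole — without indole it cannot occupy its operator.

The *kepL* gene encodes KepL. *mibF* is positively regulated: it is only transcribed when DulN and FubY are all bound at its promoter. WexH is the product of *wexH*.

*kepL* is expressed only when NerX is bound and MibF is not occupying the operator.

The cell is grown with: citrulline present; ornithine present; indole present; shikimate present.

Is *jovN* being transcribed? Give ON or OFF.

ON

Ornithine is present, so PurW is inactive.
Indole is present, so KulE is active.
With repressor KulE bound, *kosS* is not transcribed.
So KosS is not produced.
Required activator KosS is absent, so *wexH* is not transcribed.
So WexH is not produced.
Required activator WexH is absent, so *nerX* is not transcribed.
So NerX is not produced.
Citrulline is present, so DulN is active.
Shikimate is present, so FubY is inactive.
Required activator FubY is absent, so *mibF* is not transcribed.
So MibF is not produced.
Required activator NerX is absent, so *kepL* is not transcribed.
So KepL is not produced.
With no repressor bound, *jovN* is transcribed.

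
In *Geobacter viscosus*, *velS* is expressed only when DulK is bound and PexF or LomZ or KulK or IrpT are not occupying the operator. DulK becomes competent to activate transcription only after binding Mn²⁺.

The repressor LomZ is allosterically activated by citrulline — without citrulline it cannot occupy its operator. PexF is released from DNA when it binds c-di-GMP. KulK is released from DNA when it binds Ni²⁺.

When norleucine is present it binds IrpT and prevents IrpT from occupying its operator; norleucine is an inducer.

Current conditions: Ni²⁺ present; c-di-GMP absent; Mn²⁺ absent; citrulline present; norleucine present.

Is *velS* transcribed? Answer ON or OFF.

OFF

Mn²⁺ is absent, so DulK is inactive.
c-di-GMP is absent, so PexF is active.
Citrulline is present, so LomZ is active.
Ni²⁺ is present, so KulK is inactive.
Norleucine is present, so IrpT is inactive.
With repressor PexF bound, *velS* is not transcribed.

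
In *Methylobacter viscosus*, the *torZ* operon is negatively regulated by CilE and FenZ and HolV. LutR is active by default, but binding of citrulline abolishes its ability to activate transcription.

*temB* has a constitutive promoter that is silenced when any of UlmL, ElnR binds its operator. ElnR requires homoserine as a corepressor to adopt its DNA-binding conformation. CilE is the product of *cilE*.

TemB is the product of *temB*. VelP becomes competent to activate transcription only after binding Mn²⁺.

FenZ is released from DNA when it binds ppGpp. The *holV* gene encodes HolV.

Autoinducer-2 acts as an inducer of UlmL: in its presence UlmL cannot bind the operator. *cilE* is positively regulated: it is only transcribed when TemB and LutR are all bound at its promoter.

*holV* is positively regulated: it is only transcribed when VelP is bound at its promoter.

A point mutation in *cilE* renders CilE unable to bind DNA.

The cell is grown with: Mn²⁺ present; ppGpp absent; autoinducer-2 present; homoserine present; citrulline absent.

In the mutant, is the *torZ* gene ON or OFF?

OFF

CilE is non-functional in this strain, so it has no effect.
ppGpp is absent, so FenZ is active.
Mn²⁺ is present, so VelP is active.
No repressor is bound and VelP is active, so *holV* is transcribed.
So HolV is produced and active.
With repressor FenZ bound, *torZ* is not transcribed.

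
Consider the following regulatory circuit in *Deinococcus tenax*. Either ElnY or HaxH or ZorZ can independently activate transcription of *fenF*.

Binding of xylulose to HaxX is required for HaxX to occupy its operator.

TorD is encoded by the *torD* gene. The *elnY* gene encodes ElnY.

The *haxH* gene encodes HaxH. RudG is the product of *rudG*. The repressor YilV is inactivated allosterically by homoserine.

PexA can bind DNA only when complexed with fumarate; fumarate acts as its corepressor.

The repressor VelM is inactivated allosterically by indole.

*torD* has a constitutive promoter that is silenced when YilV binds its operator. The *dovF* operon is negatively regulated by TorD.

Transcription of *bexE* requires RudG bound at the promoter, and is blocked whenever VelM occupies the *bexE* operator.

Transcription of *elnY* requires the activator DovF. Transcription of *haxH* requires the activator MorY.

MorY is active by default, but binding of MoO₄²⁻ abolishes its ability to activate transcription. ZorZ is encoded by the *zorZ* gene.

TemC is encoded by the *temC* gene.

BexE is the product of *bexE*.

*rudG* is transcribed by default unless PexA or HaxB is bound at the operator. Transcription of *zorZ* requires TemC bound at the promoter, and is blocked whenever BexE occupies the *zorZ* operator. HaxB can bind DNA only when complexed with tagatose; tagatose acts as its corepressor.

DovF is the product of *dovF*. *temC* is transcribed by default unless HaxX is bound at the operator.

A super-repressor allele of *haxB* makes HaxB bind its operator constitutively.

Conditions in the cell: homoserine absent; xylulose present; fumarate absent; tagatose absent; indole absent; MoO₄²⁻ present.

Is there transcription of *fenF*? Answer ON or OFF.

Homoserine is absent, so YilV is active.
With repressor YilV bound, *torD* is not transcribed.
So TorD is not produced.
With no repressor bound, *dovF* is transcribed.
So DovF is produced and active.
No repressor is bound and DovF is active, so *elnY* is transcribed.
So ElnY is produced and active.
MoO₄²⁻ is present, so MorY is inactive.
Required activator MorY is absent, so *haxH* is not transcribed.
So HaxH is not produced.
Fumarate is absent, so PexA is inactive.
HaxB is constitutively active in this strain.
With repressor HaxB bound, *rudG* is not transcribed.
So RudG is not produced.
Indole is absent, so VelM is active.
With repressor VelM bound, *bexE* is not transcribed.
So BexE is not produced.
Xylulose is present, so HaxX is active.
With repressor HaxX bound, *temC* is not transcribed.
So TemC is not produced.
Required activator TemC is absent, so *zorZ* is not transcribed.
So ZorZ is not produced.
Activator ElnY is present, so *fenF* is transcribed.

ON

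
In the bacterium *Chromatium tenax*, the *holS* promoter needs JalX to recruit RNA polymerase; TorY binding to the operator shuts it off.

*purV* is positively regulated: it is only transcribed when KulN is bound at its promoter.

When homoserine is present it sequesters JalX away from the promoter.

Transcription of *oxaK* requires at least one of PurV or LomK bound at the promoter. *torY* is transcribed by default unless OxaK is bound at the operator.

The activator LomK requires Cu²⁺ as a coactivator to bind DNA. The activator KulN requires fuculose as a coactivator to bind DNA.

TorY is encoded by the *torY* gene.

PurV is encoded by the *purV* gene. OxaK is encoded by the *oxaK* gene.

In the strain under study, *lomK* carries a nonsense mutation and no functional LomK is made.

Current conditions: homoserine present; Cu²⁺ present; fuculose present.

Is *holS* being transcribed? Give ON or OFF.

Fuculose is present, so KulN is active.
No repressor is bound and KulN is active, so *purV* is transcribed.
So PurV is produced and active.
LomK is non-functional in this strain, so it has no effect.
Activator PurV is present, so *oxaK* is transcribed.
So OxaK is produced and active.
With repressor OxaK bound, *torY* is not transcribed.
So TorY is not produced.
Homoserine is present, so JalX is inactive.
Required activator JalX is absent, so *holS* is not transcribed.

OFF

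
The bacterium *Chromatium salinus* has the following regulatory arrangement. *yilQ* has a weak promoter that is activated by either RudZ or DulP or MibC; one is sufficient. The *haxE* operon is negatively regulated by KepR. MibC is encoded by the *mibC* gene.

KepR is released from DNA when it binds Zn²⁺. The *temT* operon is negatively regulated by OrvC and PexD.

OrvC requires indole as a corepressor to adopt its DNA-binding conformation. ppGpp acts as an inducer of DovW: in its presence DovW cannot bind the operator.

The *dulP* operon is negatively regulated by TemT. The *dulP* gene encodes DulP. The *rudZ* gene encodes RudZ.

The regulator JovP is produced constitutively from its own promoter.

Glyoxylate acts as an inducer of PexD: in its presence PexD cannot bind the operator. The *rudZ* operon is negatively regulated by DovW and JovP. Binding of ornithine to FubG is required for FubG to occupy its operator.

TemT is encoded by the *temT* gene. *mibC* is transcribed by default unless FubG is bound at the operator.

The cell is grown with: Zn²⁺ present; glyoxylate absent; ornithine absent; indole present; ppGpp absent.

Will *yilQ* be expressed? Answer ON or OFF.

ppGpp is absent, so DovW is active.
JovP is produced constitutively and is active.
With repressor DovW bound, *rudZ* is not transcribed.
So RudZ is not produced.
Indole is present, so OrvC is active.
Glyoxylate is absent, so PexD is active.
With repressor OrvC bound, *temT* is not transcribed.
So TemT is not produced.
With no repressor bound, *dulP* is transcribed.
So DulP is produced and active.
Ornithine is absent, so FubG is inactive.
With no repressor bound, *mibC* is transcribed.
So MibC is produced and active.
Activator DulP is present, so *yilQ* is transcribed.

ON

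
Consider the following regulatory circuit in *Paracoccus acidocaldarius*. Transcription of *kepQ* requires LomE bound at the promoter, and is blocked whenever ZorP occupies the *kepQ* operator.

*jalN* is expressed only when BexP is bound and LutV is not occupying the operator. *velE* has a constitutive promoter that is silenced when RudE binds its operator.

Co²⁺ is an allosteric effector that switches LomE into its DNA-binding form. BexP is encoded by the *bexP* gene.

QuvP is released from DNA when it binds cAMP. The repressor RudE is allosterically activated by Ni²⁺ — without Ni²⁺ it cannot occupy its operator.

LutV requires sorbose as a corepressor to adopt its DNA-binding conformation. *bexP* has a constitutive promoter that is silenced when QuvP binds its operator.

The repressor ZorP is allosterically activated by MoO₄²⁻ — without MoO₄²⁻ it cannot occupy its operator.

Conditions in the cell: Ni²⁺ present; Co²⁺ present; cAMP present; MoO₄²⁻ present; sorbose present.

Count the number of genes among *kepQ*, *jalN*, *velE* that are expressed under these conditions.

0

Co²⁺ is present, so LomE is active.
MoO₄²⁻ is present, so ZorP is active.
With repressor ZorP bound, *kepQ* is not transcribed.
→ *kepQ* is OFF.
cAMP is present, so QuvP is inactive.
With no repressor bound, *bexP* is transcribed.
So BexP is produced and active.
Sorbose is present, so LutV is active.
With repressor LutV bound, *jalN* is not transcribed.
→ *jalN* is OFF.
Ni²⁺ is present, so RudE is active.
With repressor RudE bound, *velE* is not transcribed.
→ *velE* is OFF.
0 of the 3 genes are transcribed.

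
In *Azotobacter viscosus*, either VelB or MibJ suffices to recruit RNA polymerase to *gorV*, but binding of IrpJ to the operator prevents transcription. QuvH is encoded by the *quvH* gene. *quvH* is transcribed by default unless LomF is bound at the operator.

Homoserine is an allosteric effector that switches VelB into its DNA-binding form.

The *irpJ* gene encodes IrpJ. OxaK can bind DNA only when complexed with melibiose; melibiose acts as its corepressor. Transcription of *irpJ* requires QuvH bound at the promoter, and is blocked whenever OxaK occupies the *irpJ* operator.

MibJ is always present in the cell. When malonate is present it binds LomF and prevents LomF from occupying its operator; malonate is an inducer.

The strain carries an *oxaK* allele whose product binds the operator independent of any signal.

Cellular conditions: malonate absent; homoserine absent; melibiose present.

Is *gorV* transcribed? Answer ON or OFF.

Malonate is absent, so LomF is active.
With repressor LomF bound, *quvH* is not transcribed.
So QuvH is not produced.
OxaK is constitutively active in this strain.
With repressor OxaK bound, *irpJ* is not transcribed.
So IrpJ is not produced.
Homoserine is absent, so VelB is inactive.
MibJ is produced constitutively and is active.
Activator MibJ is present, so *gorV* is transcribed.

ON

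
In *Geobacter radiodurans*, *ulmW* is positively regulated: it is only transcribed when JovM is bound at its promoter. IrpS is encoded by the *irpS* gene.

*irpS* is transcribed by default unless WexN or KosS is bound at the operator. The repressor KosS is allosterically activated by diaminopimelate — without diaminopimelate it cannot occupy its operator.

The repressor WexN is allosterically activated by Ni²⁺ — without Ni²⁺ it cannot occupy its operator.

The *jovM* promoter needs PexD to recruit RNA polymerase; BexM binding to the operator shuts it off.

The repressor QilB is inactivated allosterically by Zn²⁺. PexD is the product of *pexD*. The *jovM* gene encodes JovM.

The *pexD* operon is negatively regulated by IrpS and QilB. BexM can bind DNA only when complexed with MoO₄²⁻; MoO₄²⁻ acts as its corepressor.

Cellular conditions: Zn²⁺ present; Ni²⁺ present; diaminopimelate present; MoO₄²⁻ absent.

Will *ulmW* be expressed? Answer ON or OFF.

Ni²⁺ is present, so WexN is active.
Diaminopimelate is present, so KosS is active.
With repressor WexN bound, *irpS* is not transcribed.
So IrpS is not produced.
Zn²⁺ is present, so QilB is inactive.
With no repressor bound, *pexD* is transcribed.
So PexD is produced and active.
MoO₄²⁻ is absent, so BexM is inactive.
No repressor is bound and PexD is active, so *jovM* is transcribed.
So JovM is produced and active.
No repressor is bound and JovM is active, so *ulmW* is transcribed.

ON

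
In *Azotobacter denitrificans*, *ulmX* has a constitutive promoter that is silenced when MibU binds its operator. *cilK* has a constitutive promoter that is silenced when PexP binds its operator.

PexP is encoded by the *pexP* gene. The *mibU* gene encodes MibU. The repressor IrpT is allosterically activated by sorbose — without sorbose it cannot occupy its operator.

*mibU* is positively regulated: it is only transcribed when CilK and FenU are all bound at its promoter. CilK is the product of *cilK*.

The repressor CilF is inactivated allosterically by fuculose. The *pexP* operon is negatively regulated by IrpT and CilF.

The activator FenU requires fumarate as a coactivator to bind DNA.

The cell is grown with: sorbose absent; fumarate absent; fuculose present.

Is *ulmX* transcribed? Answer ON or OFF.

ON

Sorbose is absent, so IrpT is inactive.
Fuculose is present, so CilF is inactive.
With no repressor bound, *pexP* is transcribed.
So PexP is produced and active.
With repressor PexP bound, *cilK* is not transcribed.
So CilK is not produced.
Fumarate is absent, so FenU is inactive.
Required activator CilK is absent, so *mibU* is not transcribed.
So MibU is not produced.
With no repressor bound, *ulmX* is transcribed.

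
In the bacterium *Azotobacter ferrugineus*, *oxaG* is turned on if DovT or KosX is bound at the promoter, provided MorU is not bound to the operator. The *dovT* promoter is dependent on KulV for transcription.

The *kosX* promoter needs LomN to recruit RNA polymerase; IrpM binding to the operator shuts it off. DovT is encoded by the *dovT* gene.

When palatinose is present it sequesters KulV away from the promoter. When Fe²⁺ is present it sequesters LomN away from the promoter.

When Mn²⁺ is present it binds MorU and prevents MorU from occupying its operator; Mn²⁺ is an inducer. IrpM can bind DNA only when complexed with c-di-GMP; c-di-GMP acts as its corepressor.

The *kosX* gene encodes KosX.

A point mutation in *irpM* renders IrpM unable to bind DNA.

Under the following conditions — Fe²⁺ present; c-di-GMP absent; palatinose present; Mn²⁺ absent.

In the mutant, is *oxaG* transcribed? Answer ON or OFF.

OFF

Mn²⁺ is absent, so MorU is active.
Palatinose is present, so KulV is inactive.
Required activator KulV is absent, so *dovT* is not transcribed.
So DovT is not produced.
Fe²⁺ is present, so LomN is inactive.
IrpM is non-functional in this strain, so it has no effect.
Required activator LomN is absent, so *kosX* is not transcribed.
So KosX is not produced.
With repressor MorU bound, *oxaG* is not transcribed.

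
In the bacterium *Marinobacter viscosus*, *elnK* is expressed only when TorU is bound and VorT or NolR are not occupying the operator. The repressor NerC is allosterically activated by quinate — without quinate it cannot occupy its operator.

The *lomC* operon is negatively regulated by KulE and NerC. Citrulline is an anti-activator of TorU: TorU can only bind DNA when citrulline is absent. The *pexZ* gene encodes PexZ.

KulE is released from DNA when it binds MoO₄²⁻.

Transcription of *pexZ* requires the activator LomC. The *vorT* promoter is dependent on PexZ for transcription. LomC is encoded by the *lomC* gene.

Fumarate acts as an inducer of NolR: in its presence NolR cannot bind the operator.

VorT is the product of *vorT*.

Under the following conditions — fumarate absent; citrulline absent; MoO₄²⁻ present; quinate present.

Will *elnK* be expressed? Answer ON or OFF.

Citrulline is absent, so TorU is active.
MoO₄²⁻ is present, so KulE is inactive.
Quinate is present, so NerC is active.
With repressor NerC bound, *lomC* is not transcribed.
So LomC is not produced.
Required activator LomC is absent, so *pexZ* is not transcribed.
So PexZ is not produced.
Required activator PexZ is absent, so *vorT* is not transcribed.
So VorT is not produced.
Fumarate is absent, so NolR is active.
With repressor NolR bound, *elnK* is not transcribed.

OFF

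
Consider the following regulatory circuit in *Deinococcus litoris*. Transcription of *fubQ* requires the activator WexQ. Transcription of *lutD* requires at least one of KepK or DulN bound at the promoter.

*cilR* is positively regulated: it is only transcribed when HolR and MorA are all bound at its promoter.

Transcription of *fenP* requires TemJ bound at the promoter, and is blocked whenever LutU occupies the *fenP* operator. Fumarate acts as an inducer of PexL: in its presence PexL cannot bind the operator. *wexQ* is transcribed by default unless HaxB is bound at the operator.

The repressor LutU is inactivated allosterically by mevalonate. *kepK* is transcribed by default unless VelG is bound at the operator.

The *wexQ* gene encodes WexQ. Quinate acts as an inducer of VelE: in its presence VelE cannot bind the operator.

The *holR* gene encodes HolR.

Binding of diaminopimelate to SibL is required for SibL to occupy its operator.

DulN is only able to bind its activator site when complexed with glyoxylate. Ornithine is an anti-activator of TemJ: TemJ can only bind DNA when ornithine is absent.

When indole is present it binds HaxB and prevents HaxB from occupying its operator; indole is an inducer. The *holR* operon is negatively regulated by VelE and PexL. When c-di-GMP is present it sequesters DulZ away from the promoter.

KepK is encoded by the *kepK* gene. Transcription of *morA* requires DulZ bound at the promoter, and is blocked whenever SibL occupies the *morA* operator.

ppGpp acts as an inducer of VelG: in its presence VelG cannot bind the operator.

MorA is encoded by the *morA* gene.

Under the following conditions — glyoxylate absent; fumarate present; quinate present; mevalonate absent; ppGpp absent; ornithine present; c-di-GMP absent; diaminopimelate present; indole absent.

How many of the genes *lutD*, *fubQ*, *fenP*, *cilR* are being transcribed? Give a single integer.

ppGpp is absent, so VelG is active.
With repressor VelG bound, *kepK* is not transcribed.
So KepK is not produced.
Glyoxylate is absent, so DulN is inactive.
No activator is available at the *lutD* promoter, so *lutD* is not transcribed.
→ *lutD* is OFF.
Indole is absent, so HaxB is active.
With repressor HaxB bound, *wexQ* is not transcribed.
So WexQ is not produced.
Required activator WexQ is absent, so *fubQ* is not transcribed.
→ *fubQ* is OFF.
Mevalonate is absent, so LutU is active.
Ornithine is present, so TemJ is inactive.
With repressor LutU bound, *fenP* is not transcribed.
→ *fenP* is OFF.
Quinate is present, so VelE is inactive.
Fumarate is present, so PexL is inactive.
With no repressor bound, *holR* is transcribed.
So HolR is produced and active.
Diaminopimelate is present, so SibL is active.
c-di-GMP is absent, so DulZ is active.
With repressor SibL bound, *morA* is not transcribed.
So MorA is not produced.
Required activator MorA is absent, so *cilR* is not transcribed.
→ *cilR* is OFF.
0 of the 4 genes are transcribed.

0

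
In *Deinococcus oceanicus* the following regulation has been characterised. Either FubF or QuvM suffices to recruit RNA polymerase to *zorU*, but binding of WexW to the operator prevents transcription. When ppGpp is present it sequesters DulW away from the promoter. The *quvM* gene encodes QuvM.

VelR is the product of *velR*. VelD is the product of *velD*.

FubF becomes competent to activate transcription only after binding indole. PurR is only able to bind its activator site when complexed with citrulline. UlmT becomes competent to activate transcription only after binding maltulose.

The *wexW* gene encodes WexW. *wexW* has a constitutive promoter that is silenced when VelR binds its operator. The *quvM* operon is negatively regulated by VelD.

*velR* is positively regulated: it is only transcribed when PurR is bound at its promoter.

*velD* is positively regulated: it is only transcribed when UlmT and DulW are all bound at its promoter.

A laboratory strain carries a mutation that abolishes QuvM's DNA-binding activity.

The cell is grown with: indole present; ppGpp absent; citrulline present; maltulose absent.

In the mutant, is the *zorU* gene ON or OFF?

Indole is present, so FubF is active.
QuvM is non-functional in this strain, so it has no effect.
Citrulline is present, so PurR is active.
No repressor is bound and PurR is active, so *velR* is transcribed.
So VelR is produced and active.
With repressor VelR bound, *wexW* is not transcribed.
So WexW is not produced.
Activator FubF is present, so *zorU* is transcribed.

ON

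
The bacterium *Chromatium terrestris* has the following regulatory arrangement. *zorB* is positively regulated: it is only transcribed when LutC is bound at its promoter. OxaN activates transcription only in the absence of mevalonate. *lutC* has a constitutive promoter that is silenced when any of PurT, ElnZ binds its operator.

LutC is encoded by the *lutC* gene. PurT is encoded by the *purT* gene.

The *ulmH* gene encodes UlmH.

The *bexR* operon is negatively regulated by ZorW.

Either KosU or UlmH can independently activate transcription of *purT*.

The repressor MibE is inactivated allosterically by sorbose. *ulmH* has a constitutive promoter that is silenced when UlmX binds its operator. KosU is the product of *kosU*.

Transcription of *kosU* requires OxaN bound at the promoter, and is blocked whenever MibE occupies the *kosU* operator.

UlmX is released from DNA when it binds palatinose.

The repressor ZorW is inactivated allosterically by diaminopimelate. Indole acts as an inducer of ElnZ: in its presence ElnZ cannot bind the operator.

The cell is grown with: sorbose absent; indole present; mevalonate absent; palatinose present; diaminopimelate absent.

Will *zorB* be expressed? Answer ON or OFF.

Mevalonate is absent, so OxaN is active.
Sorbose is absent, so MibE is active.
With repressor MibE bound, *kosU* is not transcribed.
So KosU is not produced.
Palatinose is present, so UlmX is inactive.
With no repressor bound, *ulmH* is transcribed.
So UlmH is produced and active.
Activator UlmH is present, so *purT* is transcribed.
So PurT is produced and active.
Indole is present, so ElnZ is inactive.
With repressor PurT bound, *lutC* is not transcribed.
So LutC is not produced.
Required activator LutC is absent, so *zorB* is not transcribed.

OFF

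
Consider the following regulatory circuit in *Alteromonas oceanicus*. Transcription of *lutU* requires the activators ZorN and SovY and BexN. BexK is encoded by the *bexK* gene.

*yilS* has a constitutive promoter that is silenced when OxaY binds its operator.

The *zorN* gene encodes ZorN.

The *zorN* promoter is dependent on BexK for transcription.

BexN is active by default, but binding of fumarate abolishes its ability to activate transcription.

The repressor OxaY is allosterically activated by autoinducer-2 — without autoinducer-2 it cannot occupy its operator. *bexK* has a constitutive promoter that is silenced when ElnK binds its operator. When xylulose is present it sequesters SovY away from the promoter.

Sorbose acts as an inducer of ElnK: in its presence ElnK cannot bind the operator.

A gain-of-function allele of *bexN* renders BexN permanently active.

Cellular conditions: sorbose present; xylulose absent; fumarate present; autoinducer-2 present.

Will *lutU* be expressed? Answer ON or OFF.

ON

Sorbose is present, so ElnK is inactive.
With no repressor bound, *bexK* is transcribed.
So BexK is produced and active.
No repressor is bound and BexK is active, so *zorN* is transcribed.
So ZorN is produced and active.
Xylulose is absent, so SovY is active.
BexN is constitutively active in this strain.
No repressor is bound and ZorN and SovY and BexN are active, so *lutU* is transcribed.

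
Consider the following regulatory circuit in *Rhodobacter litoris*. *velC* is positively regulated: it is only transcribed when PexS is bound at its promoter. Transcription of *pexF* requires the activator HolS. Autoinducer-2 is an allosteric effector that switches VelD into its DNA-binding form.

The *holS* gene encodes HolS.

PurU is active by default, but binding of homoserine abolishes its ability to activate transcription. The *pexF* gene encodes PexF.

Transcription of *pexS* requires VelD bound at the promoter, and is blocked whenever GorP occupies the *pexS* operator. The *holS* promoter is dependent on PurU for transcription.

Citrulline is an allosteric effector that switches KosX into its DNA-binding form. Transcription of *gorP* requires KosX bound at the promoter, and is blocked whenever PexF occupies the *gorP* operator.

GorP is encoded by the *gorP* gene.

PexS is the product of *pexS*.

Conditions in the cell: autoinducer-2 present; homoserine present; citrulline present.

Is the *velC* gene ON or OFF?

OFF

Homoserine is present, so PurU is inactive.
Required activator PurU is absent, so *holS* is not transcribed.
So HolS is not produced.
Required activator HolS is absent, so *pexF* is not transcribed.
So PexF is not produced.
Citrulline is present, so KosX is active.
No repressor is bound and KosX is active, so *gorP* is transcribed.
So GorP is produced and active.
Autoinducer-2 is present, so VelD is active.
With repressor GorP bound, *pexS* is not transcribed.
So PexS is not produced.
Required activator PexS is absent, so *velC* is not transcribed.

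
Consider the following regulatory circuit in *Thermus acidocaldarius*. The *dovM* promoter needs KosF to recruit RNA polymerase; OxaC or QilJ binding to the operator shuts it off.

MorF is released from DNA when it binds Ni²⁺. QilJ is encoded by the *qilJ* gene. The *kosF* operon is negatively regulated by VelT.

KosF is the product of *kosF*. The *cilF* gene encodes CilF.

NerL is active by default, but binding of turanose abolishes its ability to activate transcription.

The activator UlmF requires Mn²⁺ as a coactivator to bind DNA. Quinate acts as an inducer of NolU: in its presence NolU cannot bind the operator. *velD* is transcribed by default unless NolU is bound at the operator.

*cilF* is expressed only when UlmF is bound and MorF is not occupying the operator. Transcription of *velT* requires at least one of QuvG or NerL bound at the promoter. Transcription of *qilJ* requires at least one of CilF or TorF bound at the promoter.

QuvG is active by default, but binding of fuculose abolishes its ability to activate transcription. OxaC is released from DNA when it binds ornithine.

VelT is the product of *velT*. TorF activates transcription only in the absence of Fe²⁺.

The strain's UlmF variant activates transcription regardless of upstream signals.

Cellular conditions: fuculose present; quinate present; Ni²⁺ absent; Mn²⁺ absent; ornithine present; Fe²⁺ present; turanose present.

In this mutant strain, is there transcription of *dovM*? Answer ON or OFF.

Fuculose is present, so QuvG is inactive.
Turanose is present, so NerL is inactive.
No activator is available at the *velT* promoter, so *velT* is not transcribed.
So VelT is not produced.
With no repressor bound, *kosF* is transcribed.
So KosF is produced and active.
Ornithine is present, so OxaC is inactive.
UlmF is constitutively active in this strain.
Ni²⁺ is absent, so MorF is active.
With repressor MorF bound, *cilF* is not transcribed.
So CilF is not produced.
Fe²⁺ is present, so TorF is inactive.
No activator is available at the *qilJ* promoter, so *qilJ* is not transcribed.
So QilJ is not produced.
No repressor is bound and KosF is active, so *dovM* is transcribed.

ON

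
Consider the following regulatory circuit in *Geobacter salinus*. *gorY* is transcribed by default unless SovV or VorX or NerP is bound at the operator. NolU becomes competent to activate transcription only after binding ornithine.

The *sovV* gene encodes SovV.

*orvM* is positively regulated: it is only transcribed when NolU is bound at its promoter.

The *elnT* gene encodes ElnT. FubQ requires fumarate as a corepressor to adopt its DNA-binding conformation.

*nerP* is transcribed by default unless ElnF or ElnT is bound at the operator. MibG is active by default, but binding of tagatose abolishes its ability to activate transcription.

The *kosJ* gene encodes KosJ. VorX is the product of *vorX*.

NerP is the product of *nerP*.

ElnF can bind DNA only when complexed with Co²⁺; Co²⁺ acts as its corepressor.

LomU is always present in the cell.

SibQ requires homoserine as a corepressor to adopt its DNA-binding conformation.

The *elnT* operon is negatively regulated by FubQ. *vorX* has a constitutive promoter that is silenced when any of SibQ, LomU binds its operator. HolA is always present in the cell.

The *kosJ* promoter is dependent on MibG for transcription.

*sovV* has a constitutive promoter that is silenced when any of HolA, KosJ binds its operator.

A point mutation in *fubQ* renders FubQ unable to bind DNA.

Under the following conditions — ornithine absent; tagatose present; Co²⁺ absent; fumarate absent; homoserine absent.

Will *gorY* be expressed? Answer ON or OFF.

HolA is produced constitutively and is active.
Tagatose is present, so MibG is inactive.
Required activator MibG is absent, so *kosJ* is not transcribed.
So KosJ is not produced.
With repressor HolA bound, *sovV* is not transcribed.
So SovV is not produced.
Homoserine is absent, so SibQ is inactive.
LomU is produced constitutively and is active.
With repressor LomU bound, *vorX* is not transcribed.
So VorX is not produced.
Co²⁺ is absent, so ElnF is inactive.
FubQ is non-functional in this strain, so it has no effect.
With no repressor bound, *elnT* is transcribed.
So ElnT is produced and active.
With repressor ElnT bound, *nerP* is not transcribed.
So NerP is not produced.
With no repressor bound, *gorY* is transcribed.

ON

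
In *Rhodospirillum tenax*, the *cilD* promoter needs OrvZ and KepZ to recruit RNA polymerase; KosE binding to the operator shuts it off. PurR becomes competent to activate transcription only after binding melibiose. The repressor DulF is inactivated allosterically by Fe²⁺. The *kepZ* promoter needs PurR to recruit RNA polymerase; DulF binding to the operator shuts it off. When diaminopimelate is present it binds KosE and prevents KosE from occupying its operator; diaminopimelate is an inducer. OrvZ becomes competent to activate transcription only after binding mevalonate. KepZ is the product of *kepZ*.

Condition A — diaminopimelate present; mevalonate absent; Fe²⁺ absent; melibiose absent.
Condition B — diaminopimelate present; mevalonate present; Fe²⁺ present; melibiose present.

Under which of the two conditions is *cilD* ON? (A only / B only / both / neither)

Condition A:
Diaminopimelate is present, so KosE is inactive.
Mevalonate is absent, so OrvZ is inactive.
Fe²⁺ is absent, so DulF is active.
Melibiose is absent, so PurR is inactive.
With repressor DulF bound, *kepZ* is not transcribed.
So KepZ is not produced.
Required activator OrvZ is absent, so *cilD* is not transcribed.
→ *cilD* is OFF in A.
Condition B:
Diaminopimelate is present, so KosE is inactive.
Mevalonate is present, so OrvZ is active.
Fe²⁺ is present, so DulF is inactive.
Melibiose is present, so PurR is active.
No repressor is bound and PurR is active, so *kepZ* is transcribed.
So KepZ is produced and active.
No repressor is bound and OrvZ and KepZ are active, so *cilD* is transcribed.
→ *cilD* is ON in B.

B only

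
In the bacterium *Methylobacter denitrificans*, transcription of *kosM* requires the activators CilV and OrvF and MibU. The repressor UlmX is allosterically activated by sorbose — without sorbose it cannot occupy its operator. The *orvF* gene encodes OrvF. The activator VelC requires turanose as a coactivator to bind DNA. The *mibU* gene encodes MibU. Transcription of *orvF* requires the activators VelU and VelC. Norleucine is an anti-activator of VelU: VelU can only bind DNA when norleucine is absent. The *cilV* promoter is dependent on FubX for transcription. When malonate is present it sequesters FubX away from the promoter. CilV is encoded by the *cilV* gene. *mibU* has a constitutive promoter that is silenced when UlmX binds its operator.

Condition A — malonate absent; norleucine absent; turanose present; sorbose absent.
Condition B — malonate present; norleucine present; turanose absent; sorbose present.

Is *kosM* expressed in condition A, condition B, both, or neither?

Condition A:
Malonate is absent, so FubX is active.
No repressor is bound and FubX is active, so *cilV* is transcribed.
So CilV is produced and active.
Norleucine is absent, so VelU is active.
Turanose is present, so VelC is active.
No repressor is bound and VelU and VelC are active, so *orvF* is transcribed.
So OrvF is produced and active.
Sorbose is absent, so UlmX is inactive.
With no repressor bound, *mibU* is transcribed.
So MibU is produced and active.
No repressor is bound and CilV and OrvF and MibU are active, so *kosM* is transcribed.
→ *kosM* is ON in A.
Condition B:
Malonate is present, so FubX is inactive.
Required activator FubX is absent, so *cilV* is not transcribed.
So CilV is not produced.
Norleucine is present, so VelU is inactive.
Turanose is absent, so VelC is inactive.
Required activator VelU is absent, so *orvF* is not transcribed.
So OrvF is not produced.
Sorbose is present, so UlmX is active.
With repressor UlmX bound, *mibU* is not transcribed.
So MibU is not produced.
Required activator CilV is absent, so *kosM* is not transcribed.
→ *kosM* is OFF in B.

A only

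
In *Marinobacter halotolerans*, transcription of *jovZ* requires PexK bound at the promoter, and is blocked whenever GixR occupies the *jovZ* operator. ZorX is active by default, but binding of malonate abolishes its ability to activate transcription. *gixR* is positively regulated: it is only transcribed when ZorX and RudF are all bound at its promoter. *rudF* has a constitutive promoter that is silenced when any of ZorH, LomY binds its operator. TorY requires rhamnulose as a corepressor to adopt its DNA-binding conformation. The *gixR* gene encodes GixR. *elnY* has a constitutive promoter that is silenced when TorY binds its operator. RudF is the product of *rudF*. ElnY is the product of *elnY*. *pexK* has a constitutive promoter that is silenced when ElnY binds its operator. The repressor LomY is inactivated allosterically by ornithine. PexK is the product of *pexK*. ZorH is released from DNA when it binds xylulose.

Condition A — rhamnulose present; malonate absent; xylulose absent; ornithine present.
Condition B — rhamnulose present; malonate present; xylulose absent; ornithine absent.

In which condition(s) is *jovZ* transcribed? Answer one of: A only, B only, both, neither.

Condition A:
Rhamnulose is present, so TorY is active.
With repressor TorY bound, *elnY* is not transcribed.
So ElnY is not produced.
With no repressor bound, *pexK* is transcribed.
So PexK is produced and active.
Malonate is absent, so ZorX is active.
Xylulose is absent, so ZorH is active.
Ornithine is present, so LomY is inactive.
With repressor ZorH bound, *rudF* is not transcribed.
So RudF is not produced.
Required activator RudF is absent, so *gixR* is not transcribed.
So GixR is not produced.
No repressor is bound and PexK is active, so *jovZ* is transcribed.
→ *jovZ* is ON in A.
Condition B:
Rhamnulose is present, so TorY is active.
With repressor TorY bound, *elnY* is not transcribed.
So ElnY is not produced.
With no repressor bound, *pexK* is transcribed.
So PexK is produced and active.
Malonate is present, so ZorX is inactive.
Xylulose is absent, so ZorH is active.
Ornithine is absent, so LomY is active.
With repressor ZorH bound, *rudF* is not transcribed.
So RudF is not produced.
Required activator ZorX is absent, so *gixR* is not transcribed.
So GixR is not produced.
No repressor is bound and PexK is active, so *jovZ* is transcribed.
→ *jovZ* is ON in B.

both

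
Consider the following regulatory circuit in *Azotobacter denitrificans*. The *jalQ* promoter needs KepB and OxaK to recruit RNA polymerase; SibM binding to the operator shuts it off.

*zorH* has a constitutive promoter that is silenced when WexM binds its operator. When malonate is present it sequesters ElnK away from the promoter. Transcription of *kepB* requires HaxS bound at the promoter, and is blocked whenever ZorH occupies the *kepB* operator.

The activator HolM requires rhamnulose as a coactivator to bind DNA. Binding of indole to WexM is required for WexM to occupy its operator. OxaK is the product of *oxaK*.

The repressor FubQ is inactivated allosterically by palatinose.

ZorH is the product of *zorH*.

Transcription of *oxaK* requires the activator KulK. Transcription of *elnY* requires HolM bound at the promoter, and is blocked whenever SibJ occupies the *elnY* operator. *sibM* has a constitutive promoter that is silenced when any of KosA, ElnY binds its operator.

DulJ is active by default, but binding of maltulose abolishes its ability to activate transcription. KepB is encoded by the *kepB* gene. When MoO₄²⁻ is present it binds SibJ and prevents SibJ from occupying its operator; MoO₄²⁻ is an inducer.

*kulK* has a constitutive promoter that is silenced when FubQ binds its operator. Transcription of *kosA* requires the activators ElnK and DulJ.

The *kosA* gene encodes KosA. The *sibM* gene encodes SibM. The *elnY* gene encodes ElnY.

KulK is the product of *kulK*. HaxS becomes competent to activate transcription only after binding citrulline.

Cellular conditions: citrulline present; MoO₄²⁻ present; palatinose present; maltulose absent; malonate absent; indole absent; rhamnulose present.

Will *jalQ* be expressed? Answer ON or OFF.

Citrulline is present, so HaxS is active.
Indole is absent, so WexM is inactive.
With no repressor bound, *zorH* is transcribed.
So ZorH is produced and active.
With repressor ZorH bound, *kepB* is not transcribed.
So KepB is not produced.
Malonate is absent, so ElnK is active.
Maltulose is absent, so DulJ is active.
No repressor is bound and ElnK and DulJ are active, so *kosA* is transcribed.
So KosA is produced and active.
Rhamnulose is present, so HolM is active.
MoO₄²⁻ is present, so SibJ is inactive.
No repressor is bound and HolM is active, so *elnY* is transcribed.
So ElnY is produced and active.
With repressor KosA bound, *sibM* is not transcribed.
So SibM is not produced.
Palatinose is present, so FubQ is inactive.
With no repressor bound, *kulK* is transcribed.
So KulK is produced and active.
No repressor is bound and KulK is active, so *oxaK* is transcribed.
So OxaK is produced and active.
Required activator KepB is absent, so *jalQ* is not transcribed.

OFF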